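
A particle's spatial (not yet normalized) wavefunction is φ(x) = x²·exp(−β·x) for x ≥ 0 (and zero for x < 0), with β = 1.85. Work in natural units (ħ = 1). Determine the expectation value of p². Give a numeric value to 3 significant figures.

p² φ = −ħ² d²φ/dx²; ⟨p²⟩ = −ħ² ∫ φ*·φ'' dx / ∫|φ|² dx.
Differentiate x²·exp(−β·x) with the product rule; every integrand then reduces to terms xʲ·e^(−2βx) on [0, ∞), with ∫₀^∞ xʲ·e^(−2βx) dx = j!/(2β)^(j+1).
State is unnormalized: ∫|φ|² dx = 0.034610, and ∫φ*·(−ħ² φ'') dx = 0.039484, so ⟨p²⟩ = 0.039484 / 0.034610.
⟨p²⟩ = 1.1408.

1.14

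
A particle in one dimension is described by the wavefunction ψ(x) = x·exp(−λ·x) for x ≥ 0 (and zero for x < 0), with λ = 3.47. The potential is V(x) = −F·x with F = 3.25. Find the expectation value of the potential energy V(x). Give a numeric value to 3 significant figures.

⟨V⟩ = ∫ V(x)·|ψ|² dx / ∫|ψ|² dx.
Every integrand reduces to terms xʲ·e^(−2λx) on [0, ∞); use ∫₀^∞ xʲ·e^(−2λx) dx = j!/(2λ)^(j+1).
State is unnormalized: ∫|ψ|² dx = 0.0059834, and ∫ψ*·V(x)·ψ dx = -0.0084061, so ⟨V⟩ = -0.0084061 / 0.0059834.
⟨V⟩ = -1.4049.

-1.40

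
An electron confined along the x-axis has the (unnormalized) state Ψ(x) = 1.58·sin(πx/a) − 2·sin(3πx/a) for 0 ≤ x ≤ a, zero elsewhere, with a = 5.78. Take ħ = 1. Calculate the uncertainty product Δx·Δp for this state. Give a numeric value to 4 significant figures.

Δx = √(⟨x²⟩−⟨x⟩²), Δp = √(⟨p²⟩−⟨p⟩²).
On 0 ≤ x ≤ a (j ≠ l): ∫sin²(jπx/a) dx = a/2, ∫sin(jπx/a)·sin(lπx/a) dx = 0; diagonal moments ∫x·sin²(jπx/a) dx = a²/4, ∫x²·sin²(jπx/a) dx = a³·(1/6 − 1/(4j²π²)); cross terms ∫x·sin(jπx/a)·sin(lπx/a) dx = 0 for j + l even and −4jla²/(π²(j² − l²)²) for j + l odd, ∫x²·sin(jπx/a)·sin(lπx/a) dx = (−1)^(j+l)·4jla³/(π²(j² − l²)²); higher powers the same way via product-to-sum and parts. d²/dx² sin(jπx/a) = −(jπ/a)²·sin(jπx/a); on 0 ≤ x ≤ a, ∫sin²(jπx/a) dx = a/2 and ∫sin(jπx/a)·sin(lπx/a) dx = 0 for j ≠ l, so only diagonal terms survive in ∫|Ψ|² and ∫Ψ·Ψ″; ∫Ψ·Ψ′ dx = [Ψ²/2] between the walls = 0.
Normalization: ∫|Ψ|² dx = 18.775.
⟨x⟩ = 2.8900, ⟨x²⟩ = 9.1351 ⇒ Δx = 0.88485.
⟨p⟩ = 0.0000, ⟨p²⟩ = 1.7506 ⇒ Δp = 1.3231.
Δx·Δp = 1.1708.

1.171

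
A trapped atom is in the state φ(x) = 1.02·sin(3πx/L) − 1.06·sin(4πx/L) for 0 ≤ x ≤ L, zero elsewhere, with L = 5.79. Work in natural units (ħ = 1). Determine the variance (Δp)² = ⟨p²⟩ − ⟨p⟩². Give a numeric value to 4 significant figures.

3.720

Compute ⟨p⟩ and ⟨p²⟩ separately; (Δp)² = ⟨p²⟩ − ⟨p⟩².
d²/dx² sin(jπx/L) = −(jπ/L)²·sin(jπx/L); on 0 ≤ x ≤ L, ∫sin²(jπx/L) dx = L/2 and ∫sin(jπx/L)·sin(lπx/L) dx = 0 for j ≠ l, so only diagonal terms survive in ∫|φ|² and ∫φ·φ″; ∫φ·φ′ dx = [φ²/2] between the walls = 0.
Normalization: ∫|φ|² dx = 6.2648.
⟨p⟩ = 0.0000 and ⟨p²⟩ = 3.7197.
(Δp)² = 3.7197 − (0.0000)² = 3.7197.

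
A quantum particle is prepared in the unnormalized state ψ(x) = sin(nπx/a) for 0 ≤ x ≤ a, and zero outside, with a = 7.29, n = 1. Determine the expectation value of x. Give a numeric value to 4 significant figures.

⟨x⟩ = ∫ x·|ψ|² dx / ∫|ψ|² dx (integrals over the domain).
With sin²θ = (1 − cos2θ)/2 on 0 ≤ x ≤ a: ∫sin²(nπx/a) dx = a/2, ∫x·sin²(nπx/a) dx = a²/4, ∫x²·sin²(nπx/a) dx = a³·(1/6 − 1/(4n²π²)); higher powers xᵏ the same way, integrating xᵏ·cos(2nπx/a) by parts.
State is unnormalized: ∫|ψ|² dx = 3.6450, and ∫ψ*·x·ψ dx = 13.286, so ⟨x⟩ = 13.286 / 3.6450.
⟨x⟩ = 3.6450.

3.645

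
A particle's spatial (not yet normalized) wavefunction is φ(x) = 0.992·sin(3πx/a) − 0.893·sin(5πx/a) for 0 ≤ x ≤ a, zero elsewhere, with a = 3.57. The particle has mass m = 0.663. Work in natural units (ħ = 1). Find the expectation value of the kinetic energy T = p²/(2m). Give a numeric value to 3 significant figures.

T = −(ħ²/2m) d²/dx², so ⟨T⟩ = −(ħ²/2m) ∫ φ*·φ'' dx / ∫|φ|² dx; with m = 0.663.
d²/dx² sin(jπx/a) = −(jπ/a)²·sin(jπx/a); on 0 ≤ x ≤ a, ∫sin²(jπx/a) dx = a/2 and ∫sin(jπx/a)·sin(lπx/a) dx = 0 for j ≠ l, so only diagonal terms survive in ∫|φ|² and ∫φ·φ″; ∫φ·φ′ dx = [φ²/2] between the walls = 0.
State is unnormalized: ∫|φ|² dx = 3.1800, and ∫φ*·(−ħ²/2m · φ'') dx = 30.015, so ⟨T⟩ = 30.015 / 3.1800.
⟨T⟩ = 9.4388.

9.44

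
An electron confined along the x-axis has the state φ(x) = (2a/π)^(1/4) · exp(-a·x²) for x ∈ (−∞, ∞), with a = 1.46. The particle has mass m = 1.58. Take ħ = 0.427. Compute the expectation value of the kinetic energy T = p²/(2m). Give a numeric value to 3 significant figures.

0.0842

T = −(ħ²/2m) d²/dx², so ⟨T⟩ = −(ħ²/2m) ∫ φ*·φ'' dx; with m = 1.58.
Gaussian moments: ∫x^(2j)·e^(−2ax²) dx = (2j−1)!!/(4a)^j · √(π/(2a)), odd powers integrate to 0; here √(π/(2a)) = 1.0373. Derivatives: d/dx e^(−ax²) = −2ax·e^(−ax²), d²/dx² e^(−ax²) = (4a²x² − 2a)·e^(−ax²).
⟨T⟩ = 0.084241.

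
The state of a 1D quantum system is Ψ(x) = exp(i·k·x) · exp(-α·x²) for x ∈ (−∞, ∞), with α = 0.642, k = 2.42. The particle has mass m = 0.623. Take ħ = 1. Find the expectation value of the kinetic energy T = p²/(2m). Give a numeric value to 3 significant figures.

T = −(ħ²/2m) d²/dx², so ⟨T⟩ = −(ħ²/2m) ∫ Ψ*·Ψ'' dx / ∫|Ψ|² dx; with m = 0.623.
Gaussian moments: ∫x^(2j)·e^(−2αx²) dx = (2j−1)!!/(4α)^j · √(π/(2α)), odd powers integrate to 0; here √(π/(2α)) = 1.5642. Derivatives: Ψ′ = (ik − 2αx)·Ψ, Ψ″ = ((ik − 2αx)² − 2α)·Ψ; the odd-in-x pieces drop out.
State is unnormalized: ∫|Ψ|² dx = 1.5642, and ∫Ψ*·(−ħ²/2m · Ψ'') dx = 8.1579, so ⟨T⟩ = 8.1579 / 1.5642.
⟨T⟩ = 5.2154.

5.22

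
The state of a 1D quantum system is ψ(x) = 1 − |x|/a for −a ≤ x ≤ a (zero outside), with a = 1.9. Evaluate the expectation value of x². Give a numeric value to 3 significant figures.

⟨x²⟩ = ∫ x²·|ψ|² dx / ∫|ψ|² dx (integrals over the domain).
ψ is even, so ∫ over [−a, a] = 2∫₀ᵃ with ψ = 1 − x/a there: ∫₀ᵃ (1 − x/a)² dx = a/3, ∫₀ᵃ x²(1 − x/a)² dx = a³/30, ∫₀ᵃ x⁴(1 − x/a)² dx = a⁵/105.
State is unnormalized: ∫|ψ|² dx = 1.2667, and ∫ψ*·x²·ψ dx = 0.45727, so ⟨x²⟩ = 0.45727 / 1.2667.
⟨x²⟩ = 0.36100.

0.361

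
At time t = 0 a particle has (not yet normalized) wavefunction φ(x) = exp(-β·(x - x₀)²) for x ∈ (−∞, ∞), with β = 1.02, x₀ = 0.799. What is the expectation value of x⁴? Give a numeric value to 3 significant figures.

1.53

⟨x⁴⟩ = ∫ x⁴·|φ|² dx / ∫|φ|² dx (integrals over the domain).
Gaussian moments (u = x − x₀): ∫u^(2j)·e^(−2βu²) du = (2j−1)!!/(4β)^j · √(π/(2β)), odd powers integrate to 0; here √(π/(2β)) = 1.2410.
State is unnormalized: ∫|φ|² dx = 1.2410, and ∫φ*·x⁴·φ dx = 1.8945, so ⟨x⁴⟩ = 1.8945 / 1.2410.
⟨x⁴⟩ = 1.5266.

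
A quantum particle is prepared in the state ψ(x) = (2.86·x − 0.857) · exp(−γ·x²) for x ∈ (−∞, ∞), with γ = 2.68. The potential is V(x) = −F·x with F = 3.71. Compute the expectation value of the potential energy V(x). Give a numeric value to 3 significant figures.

1.13

⟨V⟩ = ∫ V(x)·|ψ|² dx / ∫|ψ|² dx.
Expand each integrand as polynomial × e^(−2γx²) and use ∫x^(2j)·e^(−2γx²) dx = (2j−1)!!/(4γ)^j · √(π/(2γ)), odd powers → 0; here √(π/(2γ)) = 0.76558.
State is unnormalized: ∫|ψ|² dx = 1.1464, and ∫ψ*·V(x)·ψ dx = 1.2988, so ⟨V⟩ = 1.2988 / 1.1464.
⟨V⟩ = 1.1329.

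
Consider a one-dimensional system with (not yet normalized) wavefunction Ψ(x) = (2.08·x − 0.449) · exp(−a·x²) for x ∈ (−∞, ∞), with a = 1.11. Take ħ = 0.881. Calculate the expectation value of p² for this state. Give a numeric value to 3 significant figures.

2.29

p² Ψ = −ħ² d²Ψ/dx²; ⟨p²⟩ = −ħ² ∫ Ψ*·Ψ'' dx / ∫|Ψ|² dx.
Expand each integrand as polynomial × e^(−2ax²) and use ∫x^(2j)·e^(−2ax²) dx = (2j−1)!!/(4a)^j · √(π/(2a)), odd powers → 0; here √(π/(2a)) = 1.1896. Differentiate with the product rule, d/dx e^(−ax²) = −2ax·e^(−ax²).
State is unnormalized: ∫|Ψ|² dx = 1.3990, and ∫Ψ*·(−ħ² Ψ'') dx = 3.2026, so ⟨p²⟩ = 3.2026 / 1.3990.
⟨p²⟩ = 2.2892.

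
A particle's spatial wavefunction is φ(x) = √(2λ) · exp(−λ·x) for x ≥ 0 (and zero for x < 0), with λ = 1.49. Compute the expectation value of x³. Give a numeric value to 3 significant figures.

0.227

⟨x³⟩ = ∫ x³·|φ|² dx (integrals over the domain).
Every integrand reduces to terms xʲ·e^(−2λx) on [0, ∞); use ∫₀^∞ xʲ·e^(−2λx) dx = j!/(2λ)^(j+1).
⟨x³⟩ = 0.22673.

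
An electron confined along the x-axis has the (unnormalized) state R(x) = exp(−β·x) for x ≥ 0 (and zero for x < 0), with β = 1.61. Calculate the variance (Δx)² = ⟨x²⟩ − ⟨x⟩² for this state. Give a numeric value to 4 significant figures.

0.09645

Compute ⟨x⟩ and ⟨x²⟩ separately, then (Δx)² = ⟨x²⟩ − ⟨x⟩².
Every integrand reduces to terms xʲ·e^(−2βx) on [0, ∞); use ∫₀^∞ xʲ·e^(−2βx) dx = j!/(2β)^(j+1).
Normalization: ∫|R|² dx = 0.31056.
⟨x⟩ = 0.31056 and ⟨x²⟩ = 0.19289.
(Δx)² = 0.19289 − (0.31056)² = 0.096447.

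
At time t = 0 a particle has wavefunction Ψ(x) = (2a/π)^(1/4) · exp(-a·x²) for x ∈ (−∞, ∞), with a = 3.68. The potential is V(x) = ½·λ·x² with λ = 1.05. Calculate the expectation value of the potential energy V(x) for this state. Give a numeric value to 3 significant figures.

0.0357

⟨V⟩ = ∫ V(x)·|Ψ|² dx.
Gaussian moments: ∫x^(2j)·e^(−2ax²) dx = (2j−1)!!/(4a)^j · √(π/(2a)), odd powers integrate to 0; here √(π/(2a)) = 0.65334.
⟨V⟩ = 0.035666.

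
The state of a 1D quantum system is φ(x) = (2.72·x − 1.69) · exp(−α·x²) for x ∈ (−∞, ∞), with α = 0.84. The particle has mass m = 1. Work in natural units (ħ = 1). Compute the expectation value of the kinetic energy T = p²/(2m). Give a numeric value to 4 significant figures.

0.7857

T = −(ħ²/2m) d²/dx², so ⟨T⟩ = −(ħ²/2m) ∫ φ*·φ'' dx / ∫|φ|² dx; with m = 1.
Expand each integrand as polynomial × e^(−2αx²) and use ∫x^(2j)·e^(−2αx²) dx = (2j−1)!!/(4α)^j · √(π/(2α)), odd powers → 0; here √(π/(2α)) = 1.3675. Differentiate with the product rule, d/dx e^(−αx²) = −2αx·e^(−αx²).
State is unnormalized: ∫|φ|² dx = 6.9167, and ∫φ*·(−ħ²/2m · φ'') dx = 5.4343, so ⟨T⟩ = 5.4343 / 6.9167.
⟨T⟩ = 0.78568.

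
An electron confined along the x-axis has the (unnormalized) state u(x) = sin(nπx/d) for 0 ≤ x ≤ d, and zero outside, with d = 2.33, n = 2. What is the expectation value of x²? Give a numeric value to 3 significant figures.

1.74

⟨x²⟩ = ∫ x²·|u|² dx / ∫|u|² dx (integrals over the domain).
With sin²θ = (1 − cos2θ)/2 on 0 ≤ x ≤ d: ∫sin²(nπx/d) dx = d/2, ∫x·sin²(nπx/d) dx = d²/4, ∫x²·sin²(nπx/d) dx = d³·(1/6 − 1/(4n²π²)); higher powers xᵏ the same way, integrating xᵏ·cos(2nπx/d) by parts.
State is unnormalized: ∫|u|² dx = 1.1650, and ∫u*·x²·u dx = 2.0281, so ⟨x²⟩ = 2.0281 / 1.1650.
⟨x²⟩ = 1.7409.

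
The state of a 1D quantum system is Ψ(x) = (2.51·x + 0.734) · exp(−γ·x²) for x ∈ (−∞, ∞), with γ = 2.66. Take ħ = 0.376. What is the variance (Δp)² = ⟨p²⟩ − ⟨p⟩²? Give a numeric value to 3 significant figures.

Compute ⟨p⟩ and ⟨p²⟩ separately; (Δp)² = ⟨p²⟩ − ⟨p⟩².
Expand each integrand as polynomial × e^(−2γx²) and use ∫x^(2j)·e^(−2γx²) dx = (2j−1)!!/(4γ)^j · √(π/(2γ)), odd powers → 0; here √(π/(2γ)) = 0.76846. Differentiate with the product rule, d/dx e^(−γx²) = −2γx·e^(−γx²).
Normalization: ∫|Ψ|² dx = 0.86902.
⟨p⟩ = 0.0000 and ⟨p²⟩ = 0.76986.
(Δp)² = 0.76986 − (0.0000)² = 0.76986.

0.770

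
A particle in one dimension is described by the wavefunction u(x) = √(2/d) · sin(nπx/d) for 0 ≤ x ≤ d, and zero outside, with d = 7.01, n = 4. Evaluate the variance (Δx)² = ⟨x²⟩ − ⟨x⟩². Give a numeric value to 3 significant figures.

Compute ⟨x⟩ and ⟨x²⟩ separately, then (Δx)² = ⟨x²⟩ − ⟨x⟩².
With sin²θ = (1 − cos2θ)/2 on 0 ≤ x ≤ d: ∫sin²(nπx/d) dx = d/2, ∫x·sin²(nπx/d) dx = d²/4, ∫x²·sin²(nπx/d) dx = d³·(1/6 − 1/(4n²π²)); higher powers xᵏ the same way, integrating xᵏ·cos(2nπx/d) by parts.
⟨x⟩ = 3.5050 and ⟨x²⟩ = 16.224.
(Δx)² = 16.224 − (3.5050)² = 3.9394.

3.94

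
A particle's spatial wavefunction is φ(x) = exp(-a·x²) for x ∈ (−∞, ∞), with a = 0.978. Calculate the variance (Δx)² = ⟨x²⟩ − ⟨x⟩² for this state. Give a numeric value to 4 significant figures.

0.2556

Compute ⟨x⟩ and ⟨x²⟩ separately, then (Δx)² = ⟨x²⟩ − ⟨x⟩².
Gaussian moments: ∫x^(2j)·e^(−2ax²) dx = (2j−1)!!/(4a)^j · √(π/(2a)), odd powers integrate to 0; here √(π/(2a)) = 1.2673.
Normalization: ∫|φ|² dx = 1.2673.
⟨x⟩ = 0.0000 and ⟨x²⟩ = 0.25562.
(Δx)² = 0.25562 − (0.0000)² = 0.25562.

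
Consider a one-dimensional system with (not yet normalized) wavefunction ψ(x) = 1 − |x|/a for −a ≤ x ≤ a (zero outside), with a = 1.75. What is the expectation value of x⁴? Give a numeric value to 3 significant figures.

⟨x⁴⟩ = ∫ x⁴·|ψ|² dx / ∫|ψ|² dx (integrals over the domain).
ψ is even, so ∫ over [−a, a] = 2∫₀ᵃ with ψ = 1 − x/a there: ∫₀ᵃ (1 − x/a)² dx = a/3, ∫₀ᵃ x²(1 − x/a)² dx = a³/30, ∫₀ᵃ x⁴(1 − x/a)² dx = a⁵/105.
State is unnormalized: ∫|ψ|² dx = 1.1667, and ∫ψ*·x⁴·ψ dx = 0.31263, so ⟨x⁴⟩ = 0.31263 / 1.1667.
⟨x⁴⟩ = 0.26797.

0.268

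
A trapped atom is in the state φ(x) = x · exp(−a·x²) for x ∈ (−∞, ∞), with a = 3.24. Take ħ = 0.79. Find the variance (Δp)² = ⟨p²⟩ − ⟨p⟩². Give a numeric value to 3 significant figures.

6.07

Compute ⟨p⟩ and ⟨p²⟩ separately; (Δp)² = ⟨p²⟩ − ⟨p⟩².
Expand each integrand as polynomial × e^(−2ax²) and use ∫x^(2j)·e^(−2ax²) dx = (2j−1)!!/(4a)^j · √(π/(2a)), odd powers → 0; here √(π/(2a)) = 0.69629. Differentiate with the product rule, d/dx e^(−ax²) = −2ax·e^(−ax²).
Normalization: ∫|φ|² dx = 0.053726.
⟨p⟩ = 0.0000 and ⟨p²⟩ = 6.0663.
(Δp)² = 6.0663 − (0.0000)² = 6.0663.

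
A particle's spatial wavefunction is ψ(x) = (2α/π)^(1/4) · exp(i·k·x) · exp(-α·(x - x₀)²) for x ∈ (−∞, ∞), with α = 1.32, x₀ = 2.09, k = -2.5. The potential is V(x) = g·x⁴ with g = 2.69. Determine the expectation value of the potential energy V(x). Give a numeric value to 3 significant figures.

⟨V⟩ = ∫ V(x)·|ψ|² dx.
Gaussian moments (u = x − x₀): ∫u^(2j)·e^(−2αu²) du = (2j−1)!!/(4α)^j · √(π/(2α)), odd powers integrate to 0; here √(π/(2α)) = 1.0909.
⟨V⟩ = 64.968.

65.0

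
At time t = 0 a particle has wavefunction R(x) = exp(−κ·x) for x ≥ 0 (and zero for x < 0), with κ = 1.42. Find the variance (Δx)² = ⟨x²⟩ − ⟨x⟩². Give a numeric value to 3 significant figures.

0.124

Compute ⟨x⟩ and ⟨x²⟩ separately, then (Δx)² = ⟨x²⟩ − ⟨x⟩².
Every integrand reduces to terms xʲ·e^(−2κx) on [0, ∞); use ∫₀^∞ xʲ·e^(−2κx) dx = j!/(2κ)^(j+1).
Normalization: ∫|R|² dx = 0.35211.
⟨x⟩ = 0.35211 and ⟨x²⟩ = 0.24797.
(Δx)² = 0.24797 − (0.35211)² = 0.12398.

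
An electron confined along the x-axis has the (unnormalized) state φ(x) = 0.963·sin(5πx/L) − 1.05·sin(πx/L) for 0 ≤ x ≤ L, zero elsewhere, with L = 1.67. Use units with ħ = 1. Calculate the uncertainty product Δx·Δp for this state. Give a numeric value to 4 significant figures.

Δx = √(⟨x²⟩−⟨x⟩²), Δp = √(⟨p²⟩−⟨p⟩²).
On 0 ≤ x ≤ L (j ≠ l): ∫sin²(jπx/L) dx = L/2, ∫sin(jπx/L)·sin(lπx/L) dx = 0; diagonal moments ∫x·sin²(jπx/L) dx = L²/4, ∫x²·sin²(jπx/L) dx = L³·(1/6 − 1/(4j²π²)); cross terms ∫x·sin(jπx/L)·sin(lπx/L) dx = 0 for j + l even and −4jlL²/(π²(j² − l²)²) for j + l odd, ∫x²·sin(jπx/L)·sin(lπx/L) dx = (−1)^(j+l)·4jlL³/(π²(j² − l²)²); higher powers the same way via product-to-sum and parts. d²/dx² sin(jπx/L) = −(jπ/L)²·sin(jπx/L); on 0 ≤ x ≤ L, ∫sin²(jπx/L) dx = L/2 and ∫sin(jπx/L)·sin(lπx/L) dx = 0 for j ≠ l, so only diagonal terms survive in ∫|φ|² and ∫φ·φ″; ∫φ·φ′ dx = [φ²/2] between the walls = 0.
Normalization: ∫|φ|² dx = 1.6949.
⟨x⟩ = 0.83500, ⟨x²⟩ = 0.83076 ⇒ Δx = 0.36543.
⟨p⟩ = 0.0000, ⟨p²⟩ = 42.342 ⇒ Δp = 6.5070.
Δx·Δp = 2.3779.

2.378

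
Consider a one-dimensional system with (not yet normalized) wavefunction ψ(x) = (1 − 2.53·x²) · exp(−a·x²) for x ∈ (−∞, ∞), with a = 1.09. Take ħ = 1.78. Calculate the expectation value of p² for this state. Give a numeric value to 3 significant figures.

18.4

p² ψ = −ħ² d²ψ/dx²; ⟨p²⟩ = −ħ² ∫ ψ*·ψ'' dx / ∫|ψ|² dx.
Expand each integrand as polynomial × e^(−2ax²) and use ∫x^(2j)·e^(−2ax²) dx = (2j−1)!!/(4a)^j · √(π/(2a)), odd powers → 0; here √(π/(2a)) = 1.2005. Differentiate with the product rule, d/dx e^(−ax²) = −2ax·e^(−ax²).
State is unnormalized: ∫|ψ|² dx = 1.0199, and ∫ψ*·(−ħ² ψ'') dx = 18.729, so ⟨p²⟩ = 18.729 / 1.0199.
⟨p²⟩ = 18.363.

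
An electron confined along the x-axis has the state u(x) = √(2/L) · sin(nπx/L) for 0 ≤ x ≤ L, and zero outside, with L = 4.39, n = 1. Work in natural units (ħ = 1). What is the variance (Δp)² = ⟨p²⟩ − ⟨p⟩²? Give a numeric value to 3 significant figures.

Compute ⟨p⟩ and ⟨p²⟩ separately; (Δp)² = ⟨p²⟩ − ⟨p⟩².
d/dx sin(nπx/L) = (nπ/L)·cos(nπx/L) and d²/dx² sin(nπx/L) = −(nπ/L)²·sin(nπx/L); on 0 ≤ x ≤ L, ∫sin²(nπx/L) dx = L/2 and ∫sin(nπx/L)·cos(nπx/L) dx = 0.
⟨p⟩ = 0.0000 and ⟨p²⟩ = 0.51212.
(Δp)² = 0.51212 − (0.0000)² = 0.51212.

0.512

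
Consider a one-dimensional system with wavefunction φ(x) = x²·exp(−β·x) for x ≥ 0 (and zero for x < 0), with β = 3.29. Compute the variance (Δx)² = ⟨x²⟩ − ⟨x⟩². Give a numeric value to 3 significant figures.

Compute ⟨x⟩ and ⟨x²⟩ separately, then (Δx)² = ⟨x²⟩ − ⟨x⟩².
Every integrand reduces to terms xʲ·e^(−2βx) on [0, ∞); use ∫₀^∞ xʲ·e^(−2βx) dx = j!/(2β)^(j+1).
Normalization: ∫|φ|² dx = 0.0019457.
⟨x⟩ = 0.75988 and ⟨x²⟩ = 0.69290.
(Δx)² = 0.69290 − (0.75988)² = 0.11548.

0.115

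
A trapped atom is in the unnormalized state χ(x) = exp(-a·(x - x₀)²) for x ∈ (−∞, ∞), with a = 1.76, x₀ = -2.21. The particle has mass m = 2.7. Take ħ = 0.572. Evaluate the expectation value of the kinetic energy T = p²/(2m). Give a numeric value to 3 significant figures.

0.107

T = −(ħ²/2m) d²/dx², so ⟨T⟩ = −(ħ²/2m) ∫ χ*·χ'' dx / ∫|χ|² dx; with m = 2.7.
Gaussian moments (u = x − x₀): ∫u^(2j)·e^(−2au²) du = (2j−1)!!/(4a)^j · √(π/(2a)), odd powers integrate to 0; here √(π/(2a)) = 0.94472. Derivatives: d/dx e^(−au²) = −2au·e^(−au²), d²/dx² e^(−au²) = (4a²u² − 2a)·e^(−au²).
State is unnormalized: ∫|χ|² dx = 0.94472, and ∫χ*·(−ħ²/2m · χ'') dx = 0.10074, so ⟨T⟩ = 0.10074 / 0.94472.
⟨T⟩ = 0.10664.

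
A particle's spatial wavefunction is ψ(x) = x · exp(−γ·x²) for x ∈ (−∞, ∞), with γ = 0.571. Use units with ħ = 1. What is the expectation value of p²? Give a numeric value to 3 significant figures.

p² ψ = −ħ² d²ψ/dx²; ⟨p²⟩ = −ħ² ∫ ψ*·ψ'' dx / ∫|ψ|² dx.
Expand each integrand as polynomial × e^(−2γx²) and use ∫x^(2j)·e^(−2γx²) dx = (2j−1)!!/(4γ)^j · √(π/(2γ)), odd powers → 0; here √(π/(2γ)) = 1.6586. Differentiate with the product rule, d/dx e^(−γx²) = −2γx·e^(−γx²).
State is unnormalized: ∫|ψ|² dx = 0.72618, and ∫ψ*·(−ħ² ψ'') dx = 1.2440, so ⟨p²⟩ = 1.2440 / 0.72618.
⟨p²⟩ = 1.7130.

1.71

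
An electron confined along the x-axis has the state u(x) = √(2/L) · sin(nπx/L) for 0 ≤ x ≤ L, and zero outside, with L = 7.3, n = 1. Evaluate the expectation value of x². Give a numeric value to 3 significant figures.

15.1

⟨x²⟩ = ∫ x²·|u|² dx (integrals over the domain).
With sin²θ = (1 − cos2θ)/2 on 0 ≤ x ≤ L: ∫sin²(nπx/L) dx = L/2, ∫x·sin²(nπx/L) dx = L²/4, ∫x²·sin²(nπx/L) dx = L³·(1/6 − 1/(4n²π²)); higher powers xᵏ the same way, integrating xᵏ·cos(2nπx/L) by parts.
⟨x²⟩ = 15.064.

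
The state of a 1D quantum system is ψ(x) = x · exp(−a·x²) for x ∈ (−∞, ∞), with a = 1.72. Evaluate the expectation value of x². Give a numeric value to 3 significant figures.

⟨x²⟩ = ∫ x²·|ψ|² dx / ∫|ψ|² dx (integrals over the domain).
Expand each integrand as polynomial × e^(−2ax²) and use ∫x^(2j)·e^(−2ax²) dx = (2j−1)!!/(4a)^j · √(π/(2a)), odd powers → 0; here √(π/(2a)) = 0.95564.
State is unnormalized: ∫|ψ|² dx = 0.13890, and ∫ψ*·x²·ψ dx = 0.060568, so ⟨x²⟩ = 0.060568 / 0.13890.
⟨x²⟩ = 0.43605.

0.436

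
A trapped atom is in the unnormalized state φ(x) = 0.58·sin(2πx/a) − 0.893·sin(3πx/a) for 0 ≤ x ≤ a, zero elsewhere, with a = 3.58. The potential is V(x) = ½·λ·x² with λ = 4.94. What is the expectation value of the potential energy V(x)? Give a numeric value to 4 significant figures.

⟨V⟩ = ∫ V(x)·|φ|² dx / ∫|φ|² dx.
On 0 ≤ x ≤ a (j ≠ l): ∫sin²(jπx/a) dx = a/2, ∫sin(jπx/a)·sin(lπx/a) dx = 0; diagonal moments ∫x·sin²(jπx/a) dx = a²/4, ∫x²·sin²(jπx/a) dx = a³·(1/6 − 1/(4j²π²)); cross terms ∫x·sin(jπx/a)·sin(lπx/a) dx = 0 for j + l even and −4jla²/(π²(j² − l²)²) for j + l odd, ∫x²·sin(jπx/a)·sin(lπx/a) dx = (−1)^(j+l)·4jla³/(π²(j² − l²)²); higher powers the same way via product-to-sum and parts.
State is unnormalized: ∫|φ|² dx = 2.0296, and ∫φ*·V(x)·φ dx = 32.340, so ⟨V⟩ = 32.340 / 2.0296.
⟨V⟩ = 15.934.

15.93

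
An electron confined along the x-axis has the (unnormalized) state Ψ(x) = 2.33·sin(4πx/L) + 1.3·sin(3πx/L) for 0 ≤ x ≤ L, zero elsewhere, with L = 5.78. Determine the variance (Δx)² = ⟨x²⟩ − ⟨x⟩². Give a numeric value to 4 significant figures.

1.705

Compute ⟨x⟩ and ⟨x²⟩ separately, then (Δx)² = ⟨x²⟩ − ⟨x⟩².
On 0 ≤ x ≤ L (j ≠ l): ∫sin²(jπx/L) dx = L/2, ∫sin(jπx/L)·sin(lπx/L) dx = 0; diagonal moments ∫x·sin²(jπx/L) dx = L²/4, ∫x²·sin²(jπx/L) dx = L³·(1/6 − 1/(4j²π²)); cross terms ∫x·sin(jπx/L)·sin(lπx/L) dx = 0 for j + l even and −4jlL²/(π²(j² − l²)²) for j + l odd, ∫x²·sin(jπx/L)·sin(lπx/L) dx = (−1)^(j+l)·4jlL³/(π²(j² − l²)²); higher powers the same way via product-to-sum and parts.
Normalization: ∫|Ψ|² dx = 20.574.
⟨x⟩ = 1.9136 and ⟨x²⟩ = 5.3673.
(Δx)² = 5.3673 − (1.9136)² = 1.7054.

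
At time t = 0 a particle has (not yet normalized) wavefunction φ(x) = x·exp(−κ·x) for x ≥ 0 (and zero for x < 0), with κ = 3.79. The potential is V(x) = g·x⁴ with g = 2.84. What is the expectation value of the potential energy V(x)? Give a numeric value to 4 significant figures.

⟨V⟩ = ∫ V(x)·|φ|² dx / ∫|φ|² dx.
Every integrand reduces to terms xʲ·e^(−2κx) on [0, ∞); use ∫₀^∞ xʲ·e^(−2κx) dx = j!/(2κ)^(j+1).
State is unnormalized: ∫|φ|² dx = 0.0045922, and ∫φ*·V(x)·φ dx = 0.0014222, so ⟨V⟩ = 0.0014222 / 0.0045922.
⟨V⟩ = 0.30970.

0.3097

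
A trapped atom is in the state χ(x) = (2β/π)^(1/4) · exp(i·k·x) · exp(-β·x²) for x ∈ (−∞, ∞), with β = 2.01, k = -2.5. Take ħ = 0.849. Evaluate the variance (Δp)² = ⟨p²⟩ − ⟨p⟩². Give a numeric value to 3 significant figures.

1.45

Compute ⟨p⟩ and ⟨p²⟩ separately; (Δp)² = ⟨p²⟩ − ⟨p⟩².
Gaussian moments: ∫x^(2j)·e^(−2βx²) dx = (2j−1)!!/(4β)^j · √(π/(2β)), odd powers integrate to 0; here √(π/(2β)) = 0.88402. Derivatives: χ′ = (ik − 2βx)·χ, χ″ = ((ik − 2βx)² − 2β)·χ; the odd-in-x pieces drop out.
⟨p⟩ = -2.1225 and ⟨p²⟩ = 5.9538.
(Δp)² = 5.9538 − (-2.1225)² = 1.4488.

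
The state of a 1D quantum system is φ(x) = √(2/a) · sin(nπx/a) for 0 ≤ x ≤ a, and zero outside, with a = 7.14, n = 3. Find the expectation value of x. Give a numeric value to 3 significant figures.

⟨x⟩ = ∫ x·|φ|² dx (integrals over the domain).
With sin²θ = (1 − cos2θ)/2 on 0 ≤ x ≤ a: ∫sin²(nπx/a) dx = a/2, ∫x·sin²(nπx/a) dx = a²/4, ∫x²·sin²(nπx/a) dx = a³·(1/6 − 1/(4n²π²)); higher powers xᵏ the same way, integrating xᵏ·cos(2nπx/a) by parts.
⟨x⟩ = 3.5700.

3.57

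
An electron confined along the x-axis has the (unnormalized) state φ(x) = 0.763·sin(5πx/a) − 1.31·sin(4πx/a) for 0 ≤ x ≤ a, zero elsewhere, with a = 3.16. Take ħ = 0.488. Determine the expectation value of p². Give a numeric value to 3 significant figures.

4.30

p² φ = −ħ² d²φ/dx²; ⟨p²⟩ = −ħ² ∫ φ*·φ'' dx / ∫|φ|² dx.
d²/dx² sin(jπx/a) = −(jπ/a)²·sin(jπx/a); on 0 ≤ x ≤ a, ∫sin²(jπx/a) dx = a/2 and ∫sin(jπx/a)·sin(lπx/a) dx = 0 for j ≠ l, so only diagonal terms survive in ∫|φ|² and ∫φ·φ″; ∫φ·φ′ dx = [φ²/2] between the walls = 0.
State is unnormalized: ∫|φ|² dx = 3.6313, and ∫φ*·(−ħ² φ'') dx = 15.624, so ⟨p²⟩ = 15.624 / 3.6313.
⟨p²⟩ = 4.3026.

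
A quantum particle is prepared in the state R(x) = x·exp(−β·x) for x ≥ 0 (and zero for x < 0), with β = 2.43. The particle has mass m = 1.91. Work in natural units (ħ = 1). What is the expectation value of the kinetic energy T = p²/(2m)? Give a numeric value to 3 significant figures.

T = −(ħ²/2m) d²/dx², so ⟨T⟩ = −(ħ²/2m) ∫ R*·R'' dx / ∫|R|² dx; with m = 1.91.
Differentiate x·exp(−β·x) with the product rule; every integrand then reduces to terms xʲ·e^(−2βx) on [0, ∞), with ∫₀^∞ xʲ·e^(−2βx) dx = j!/(2β)^(j+1).
State is unnormalized: ∫|R|² dx = 0.017423, and ∫R*·(−ħ²/2m · R'') dx = 0.026932, so ⟨T⟩ = 0.026932 / 0.017423.
⟨T⟩ = 1.5458.

1.55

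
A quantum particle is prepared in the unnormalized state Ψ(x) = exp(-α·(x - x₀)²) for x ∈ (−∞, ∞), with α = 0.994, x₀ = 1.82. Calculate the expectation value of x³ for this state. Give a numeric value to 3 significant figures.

⟨x³⟩ = ∫ x³·|Ψ|² dx / ∫|Ψ|² dx (integrals over the domain).
Gaussian moments (u = x − x₀): ∫u^(2j)·e^(−2αu²) du = (2j−1)!!/(4α)^j · √(π/(2α)), odd powers integrate to 0; here √(π/(2α)) = 1.2571.
State is unnormalized: ∫|Ψ|² dx = 1.2571, and ∫Ψ*·x³·Ψ dx = 9.3047, so ⟨x³⟩ = 9.3047 / 1.2571.
⟨x³⟩ = 7.4018.

7.40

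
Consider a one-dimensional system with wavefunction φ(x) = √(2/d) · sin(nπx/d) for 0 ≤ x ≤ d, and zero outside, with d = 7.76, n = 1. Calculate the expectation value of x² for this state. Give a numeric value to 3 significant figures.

⟨x²⟩ = ∫ x²·|φ|² dx (integrals over the domain).
With sin²θ = (1 − cos2θ)/2 on 0 ≤ x ≤ d: ∫sin²(nπx/d) dx = d/2, ∫x·sin²(nπx/d) dx = d²/4, ∫x²·sin²(nπx/d) dx = d³·(1/6 − 1/(4n²π²)); higher powers xᵏ the same way, integrating xᵏ·cos(2nπx/d) by parts.
⟨x²⟩ = 17.022.

17.0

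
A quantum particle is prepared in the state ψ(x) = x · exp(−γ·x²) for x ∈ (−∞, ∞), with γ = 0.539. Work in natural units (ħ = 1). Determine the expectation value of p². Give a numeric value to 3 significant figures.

p² ψ = −ħ² d²ψ/dx²; ⟨p²⟩ = −ħ² ∫ ψ*·ψ'' dx / ∫|ψ|² dx.
Expand each integrand as polynomial × e^(−2γx²) and use ∫x^(2j)·e^(−2γx²) dx = (2j−1)!!/(4γ)^j · √(π/(2γ)), odd powers → 0; here √(π/(2γ)) = 1.7071. Differentiate with the product rule, d/dx e^(−γx²) = −2γx·e^(−γx²).
State is unnormalized: ∫|ψ|² dx = 0.79180, and ∫ψ*·(−ħ² ψ'') dx = 1.2803, so ⟨p²⟩ = 1.2803 / 0.79180.
⟨p²⟩ = 1.6170.

1.62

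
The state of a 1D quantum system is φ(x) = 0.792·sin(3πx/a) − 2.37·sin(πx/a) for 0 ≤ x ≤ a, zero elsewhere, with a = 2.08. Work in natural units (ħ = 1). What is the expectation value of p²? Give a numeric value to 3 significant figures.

4.11

p² φ = −ħ² d²φ/dx²; ⟨p²⟩ = −ħ² ∫ φ*·φ'' dx / ∫|φ|² dx.
d²/dx² sin(jπx/a) = −(jπ/a)²·sin(jπx/a); on 0 ≤ x ≤ a, ∫sin²(jπx/a) dx = a/2 and ∫sin(jπx/a)·sin(lπx/a) dx = 0 for j ≠ l, so only diagonal terms survive in ∫|φ|² and ∫φ·φ″; ∫φ·φ′ dx = [φ²/2] between the walls = 0.
State is unnormalized: ∫|φ|² dx = 6.4939, and ∫φ*·(−ħ² φ'') dx = 26.720, so ⟨p²⟩ = 26.720 / 6.4939.
⟨p²⟩ = 4.1146.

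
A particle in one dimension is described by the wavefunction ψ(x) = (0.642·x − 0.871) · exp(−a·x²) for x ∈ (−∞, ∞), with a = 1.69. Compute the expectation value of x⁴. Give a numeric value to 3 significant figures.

⟨x⁴⟩ = ∫ x⁴·|ψ|² dx / ∫|ψ|² dx (integrals over the domain).
Expand each integrand as polynomial × e^(−2ax²) and use ∫x^(2j)·e^(−2ax²) dx = (2j−1)!!/(4a)^j · √(π/(2a)), odd powers → 0; here √(π/(2a)) = 0.96409.
State is unnormalized: ∫|ψ|² dx = 0.79018, and ∫ψ*·x⁴·ψ dx = 0.067310, so ⟨x⁴⟩ = 0.067310 / 0.79018.
⟨x⁴⟩ = 0.085183.

0.0852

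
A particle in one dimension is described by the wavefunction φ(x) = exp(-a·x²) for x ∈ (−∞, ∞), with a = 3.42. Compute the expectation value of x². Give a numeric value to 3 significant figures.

0.0731

⟨x²⟩ = ∫ x²·|φ|² dx / ∫|φ|² dx (integrals over the domain).
Gaussian moments: ∫x^(2j)·e^(−2ax²) dx = (2j−1)!!/(4a)^j · √(π/(2a)), odd powers integrate to 0; here √(π/(2a)) = 0.67771.
State is unnormalized: ∫|φ|² dx = 0.67771, and ∫φ*·x²·φ dx = 0.049541, so ⟨x²⟩ = 0.049541 / 0.67771.
⟨x²⟩ = 0.073099.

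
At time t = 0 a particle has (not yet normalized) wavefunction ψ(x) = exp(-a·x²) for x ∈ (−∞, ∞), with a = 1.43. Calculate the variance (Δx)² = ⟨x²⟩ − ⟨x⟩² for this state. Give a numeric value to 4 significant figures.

0.1748

Compute ⟨x⟩ and ⟨x²⟩ separately, then (Δx)² = ⟨x²⟩ − ⟨x⟩².
Gaussian moments: ∫x^(2j)·e^(−2ax²) dx = (2j−1)!!/(4a)^j · √(π/(2a)), odd powers integrate to 0; here √(π/(2a)) = 1.0481.
Normalization: ∫|ψ|² dx = 1.0481.
⟨x⟩ = 0.0000 and ⟨x²⟩ = 0.17483.
(Δx)² = 0.17483 − (0.0000)² = 0.17483.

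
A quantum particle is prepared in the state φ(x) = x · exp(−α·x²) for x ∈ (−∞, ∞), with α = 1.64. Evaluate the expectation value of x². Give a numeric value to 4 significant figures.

0.4573

⟨x²⟩ = ∫ x²·|φ|² dx / ∫|φ|² dx (integrals over the domain).
Expand each integrand as polynomial × e^(−2αx²) and use ∫x^(2j)·e^(−2αx²) dx = (2j−1)!!/(4α)^j · √(π/(2α)), odd powers → 0; here √(π/(2α)) = 0.97867.
State is unnormalized: ∫|φ|² dx = 0.14919, and ∫φ*·x²·φ dx = 0.068226, so ⟨x²⟩ = 0.068226 / 0.14919.
⟨x²⟩ = 0.45732.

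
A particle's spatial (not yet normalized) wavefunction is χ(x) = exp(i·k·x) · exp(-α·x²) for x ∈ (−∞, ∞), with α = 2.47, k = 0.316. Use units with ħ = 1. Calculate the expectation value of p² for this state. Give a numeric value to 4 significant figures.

2.570

p² χ = −ħ² d²χ/dx²; ⟨p²⟩ = −ħ² ∫ χ*·χ'' dx / ∫|χ|² dx.
Gaussian moments: ∫x^(2j)·e^(−2αx²) dx = (2j−1)!!/(4α)^j · √(π/(2α)), odd powers integrate to 0; here √(π/(2α)) = 0.79746. Derivatives: χ′ = (ik − 2αx)·χ, χ″ = ((ik − 2αx)² − 2α)·χ; the odd-in-x pieces drop out.
State is unnormalized: ∫|χ|² dx = 0.79746, and ∫χ*·(−ħ² χ'') dx = 2.0494, so ⟨p²⟩ = 2.0494 / 0.79746.
⟨p²⟩ = 2.5699.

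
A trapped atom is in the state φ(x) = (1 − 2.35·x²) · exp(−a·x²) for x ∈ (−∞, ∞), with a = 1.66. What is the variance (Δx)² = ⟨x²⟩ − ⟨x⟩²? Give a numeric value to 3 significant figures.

0.170

Compute ⟨x⟩ and ⟨x²⟩ separately, then (Δx)² = ⟨x²⟩ − ⟨x⟩².
Expand each integrand as polynomial × e^(−2ax²) and use ∫x^(2j)·e^(−2ax²) dx = (2j−1)!!/(4a)^j · √(π/(2a)), odd powers → 0; here √(π/(2a)) = 0.97276.
Normalization: ∫|φ|² dx = 0.64974.
⟨x⟩ = 0.0000 and ⟨x²⟩ = 0.17031.
(Δx)² = 0.17031 − (0.0000)² = 0.17031.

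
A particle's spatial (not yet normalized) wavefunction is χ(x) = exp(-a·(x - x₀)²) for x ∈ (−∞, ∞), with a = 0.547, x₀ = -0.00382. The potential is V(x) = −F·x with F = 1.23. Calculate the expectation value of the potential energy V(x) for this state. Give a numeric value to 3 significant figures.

⟨V⟩ = ∫ V(x)·|χ|² dx / ∫|χ|² dx.
Gaussian moments (u = x − x₀): ∫u^(2j)·e^(−2au²) du = (2j−1)!!/(4a)^j · √(π/(2a)), odd powers integrate to 0; here √(π/(2a)) = 1.6946.
State is unnormalized: ∫|χ|² dx = 1.6946, and ∫χ*·V(x)·χ dx = 0.0079622, so ⟨V⟩ = 0.0079622 / 1.6946.
⟨V⟩ = 0.0046986.

0.00470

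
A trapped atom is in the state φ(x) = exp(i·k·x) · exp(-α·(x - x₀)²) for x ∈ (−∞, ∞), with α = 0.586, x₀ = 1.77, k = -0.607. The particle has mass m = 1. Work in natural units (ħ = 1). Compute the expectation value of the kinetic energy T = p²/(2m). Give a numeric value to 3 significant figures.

T = −(ħ²/2m) d²/dx², so ⟨T⟩ = −(ħ²/2m) ∫ φ*·φ'' dx / ∫|φ|² dx; with m = 1.
Gaussian moments (u = x − x₀): ∫u^(2j)·e^(−2αu²) du = (2j−1)!!/(4α)^j · √(π/(2α)), odd powers integrate to 0; here √(π/(2α)) = 1.6372. Derivatives: φ′ = (ik − 2αu)·φ, φ″ = ((ik − 2αu)² − 2α)·φ; the odd-in-u pieces drop out.
State is unnormalized: ∫|φ|² dx = 1.6372, and ∫φ*·(−ħ²/2m · φ'') dx = 0.78133, so ⟨T⟩ = 0.78133 / 1.6372.
⟨T⟩ = 0.47722.

0.477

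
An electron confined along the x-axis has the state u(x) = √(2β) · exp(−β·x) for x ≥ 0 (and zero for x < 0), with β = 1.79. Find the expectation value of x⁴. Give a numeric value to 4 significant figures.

0.1461

⟨x⁴⟩ = ∫ x⁴·|u|² dx (integrals over the domain).
Every integrand reduces to terms xʲ·e^(−2βx) on [0, ∞); use ∫₀^∞ xʲ·e^(−2βx) dx = j!/(2β)^(j+1).
⟨x⁴⟩ = 0.14611.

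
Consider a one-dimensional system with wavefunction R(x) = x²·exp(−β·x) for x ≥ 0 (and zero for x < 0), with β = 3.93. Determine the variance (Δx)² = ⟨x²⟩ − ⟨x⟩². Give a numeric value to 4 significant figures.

0.08093

Compute ⟨x⟩ and ⟨x²⟩ separately, then (Δx)² = ⟨x²⟩ − ⟨x⟩².
Every integrand reduces to terms xʲ·e^(−2βx) on [0, ∞); use ∫₀^∞ xʲ·e^(−2βx) dx = j!/(2β)^(j+1).
Normalization: ∫|R|² dx = 0.00080002.
⟨x⟩ = 0.63613 and ⟨x²⟩ = 0.48560.
(Δx)² = 0.48560 − (0.63613)² = 0.080933.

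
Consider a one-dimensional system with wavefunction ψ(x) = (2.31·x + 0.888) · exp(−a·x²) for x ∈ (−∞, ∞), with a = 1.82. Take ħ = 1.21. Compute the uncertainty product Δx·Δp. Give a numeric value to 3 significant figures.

Δx = √(⟨x²⟩−⟨x⟩²), Δp = √(⟨p²⟩−⟨p⟩²).
Expand each integrand as polynomial × e^(−2ax²) and use ∫x^(2j)·e^(−2ax²) dx = (2j−1)!!/(4a)^j · √(π/(2a)), odd powers → 0; here √(π/(2a)) = 0.92902. Differentiate with the product rule, d/dx e^(−ax²) = −2ax·e^(−ax²).
Normalization: ∫|ψ|² dx = 1.4135.
⟨x⟩ = 0.37038, ⟨x²⟩ = 0.26971 ⇒ Δx = 0.36405.
⟨p⟩ = 0.0000, ⟨p²⟩ = 5.2320 ⇒ Δp = 2.2874.
Δx·Δp = 0.83270.

0.833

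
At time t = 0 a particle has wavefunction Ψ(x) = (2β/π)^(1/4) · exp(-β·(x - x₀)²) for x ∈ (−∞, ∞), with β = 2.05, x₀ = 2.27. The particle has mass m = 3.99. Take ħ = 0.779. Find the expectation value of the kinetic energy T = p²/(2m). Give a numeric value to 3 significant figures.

0.156

T = −(ħ²/2m) d²/dx², so ⟨T⟩ = −(ħ²/2m) ∫ Ψ*·Ψ'' dx; with m = 3.99.
Gaussian moments (u = x − x₀): ∫u^(2j)·e^(−2βu²) du = (2j−1)!!/(4β)^j · √(π/(2β)), odd powers integrate to 0; here √(π/(2β)) = 0.87535. Derivatives: d/dx e^(−βu²) = −2βu·e^(−βu²), d²/dx² e^(−βu²) = (4β²u² − 2β)·e^(−βu²).
⟨T⟩ = 0.15589.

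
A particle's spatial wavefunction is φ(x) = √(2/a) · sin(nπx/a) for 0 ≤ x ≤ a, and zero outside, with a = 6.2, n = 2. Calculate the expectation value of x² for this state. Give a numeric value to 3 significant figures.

⟨x²⟩ = ∫ x²·|φ|² dx (integrals over the domain).
With sin²θ = (1 − cos2θ)/2 on 0 ≤ x ≤ a: ∫sin²(nπx/a) dx = a/2, ∫x·sin²(nπx/a) dx = a²/4, ∫x²·sin²(nπx/a) dx = a³·(1/6 − 1/(4n²π²)); higher powers xᵏ the same way, integrating xᵏ·cos(2nπx/a) by parts.
⟨x²⟩ = 12.326.

12.3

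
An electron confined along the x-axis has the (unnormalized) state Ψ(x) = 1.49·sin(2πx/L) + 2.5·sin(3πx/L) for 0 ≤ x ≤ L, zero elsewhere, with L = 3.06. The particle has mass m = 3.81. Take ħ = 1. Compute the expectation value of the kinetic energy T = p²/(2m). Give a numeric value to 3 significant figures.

1.06

T = −(ħ²/2m) d²/dx², so ⟨T⟩ = −(ħ²/2m) ∫ Ψ*·Ψ'' dx / ∫|Ψ|² dx; with m = 3.81.
d²/dx² sin(jπx/L) = −(jπ/L)²·sin(jπx/L); on 0 ≤ x ≤ L, ∫sin²(jπx/L) dx = L/2 and ∫sin(jπx/L)·sin(lπx/L) dx = 0 for j ≠ l, so only diagonal terms survive in ∫|Ψ|² and ∫Ψ·Ψ″; ∫Ψ·Ψ′ dx = [Ψ²/2] between the walls = 0.
State is unnormalized: ∫|Ψ|² dx = 12.959, and ∫Ψ*·(−ħ²/2m · Ψ'') dx = 13.784, so ⟨T⟩ = 13.784 / 12.959.
⟨T⟩ = 1.0636.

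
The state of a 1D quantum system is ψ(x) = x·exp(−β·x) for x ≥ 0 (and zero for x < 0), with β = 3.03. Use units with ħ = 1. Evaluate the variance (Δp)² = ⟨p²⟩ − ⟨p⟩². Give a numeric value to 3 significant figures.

Compute ⟨p⟩ and ⟨p²⟩ separately; (Δp)² = ⟨p²⟩ − ⟨p⟩².
Differentiate x·exp(−β·x) with the product rule; every integrand then reduces to terms xʲ·e^(−2βx) on [0, ∞), with ∫₀^∞ xʲ·e^(−2βx) dx = j!/(2β)^(j+1).
Normalization: ∫|ψ|² dx = 0.0089869.
⟨p⟩ = 0.0000 and ⟨p²⟩ = 9.1809.
(Δp)² = 9.1809 − (0.0000)² = 9.1809.

9.18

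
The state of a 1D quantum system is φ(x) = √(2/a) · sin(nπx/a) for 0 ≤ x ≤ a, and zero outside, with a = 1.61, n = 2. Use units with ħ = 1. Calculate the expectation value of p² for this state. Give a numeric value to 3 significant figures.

15.2

p² φ = −ħ² d²φ/dx²; ⟨p²⟩ = −ħ² ∫ φ*·φ'' dx.
d/dx sin(nπx/a) = (nπ/a)·cos(nπx/a) and d²/dx² sin(nπx/a) = −(nπ/a)²·sin(nπx/a); on 0 ≤ x ≤ a, ∫sin²(nπx/a) dx = a/2 and ∫sin(nπx/a)·cos(nπx/a) dx = 0.
⟨p²⟩ = 15.230.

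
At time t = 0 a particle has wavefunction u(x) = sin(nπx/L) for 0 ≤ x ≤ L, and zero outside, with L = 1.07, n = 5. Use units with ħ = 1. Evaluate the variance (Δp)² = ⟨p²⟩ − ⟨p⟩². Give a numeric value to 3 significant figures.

216.

Compute ⟨p⟩ and ⟨p²⟩ separately; (Δp)² = ⟨p²⟩ − ⟨p⟩².
d/dx sin(nπx/L) = (nπ/L)·cos(nπx/L) and d²/dx² sin(nπx/L) = −(nπ/L)²·sin(nπx/L); on 0 ≤ x ≤ L, ∫sin²(nπx/L) dx = L/2 and ∫sin(nπx/L)·cos(nπx/L) dx = 0.
Normalization: ∫|u|² dx = 0.53500.
⟨p⟩ = 0.0000 and ⟨p²⟩ = 215.51.
(Δp)² = 215.51 − (0.0000)² = 215.51.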